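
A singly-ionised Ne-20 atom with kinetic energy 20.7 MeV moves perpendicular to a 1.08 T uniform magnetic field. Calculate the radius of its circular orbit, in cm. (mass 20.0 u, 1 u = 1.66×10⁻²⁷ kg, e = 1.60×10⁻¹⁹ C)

r ≈ 271 cm

Convert the energy: K = 20.7 MeV = 3.31×10^-12 J.
v = √(2K/m) = √(2·3.31×10^-12/3.32×10^-26) = 1.41×10^7 m/s.
r = mv/(qB) = (3.32×10^-26)(1.41×10^7) / [(1×1.60×10^-19)(1.08)] = 2.71 m.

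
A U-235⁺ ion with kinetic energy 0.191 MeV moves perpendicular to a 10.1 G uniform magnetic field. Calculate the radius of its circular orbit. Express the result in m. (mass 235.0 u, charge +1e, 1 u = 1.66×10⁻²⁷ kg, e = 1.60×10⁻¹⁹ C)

Convert the energy: K = 0.191 MeV = 3.06×10^-14 J.
v = √(2K/m) = √(2·3.06×10^-14/3.90×10^-25) = 3.96×10^5 m/s.
r = mv/(qB) = (3.90×10^-25)(3.96×10^5) / [(1×1.60×10^-19)(1.01×10^-3)] = 956 m.

r ≈ 956 m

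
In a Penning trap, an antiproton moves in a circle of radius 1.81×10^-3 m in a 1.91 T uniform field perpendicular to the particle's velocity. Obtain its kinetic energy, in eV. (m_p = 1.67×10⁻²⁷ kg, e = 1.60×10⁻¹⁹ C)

v = qBr/m = (1×1.60×10^-19)(1.91)(1.81×10^-3) / (1.67×10^-27) = 3.31×10^5 m/s.
K = ½mv² = 0.5·(1.67×10^-27)·(3.31×10^5)² = 9.16×10^-17 J = 573 eV.

K ≈ 573 eV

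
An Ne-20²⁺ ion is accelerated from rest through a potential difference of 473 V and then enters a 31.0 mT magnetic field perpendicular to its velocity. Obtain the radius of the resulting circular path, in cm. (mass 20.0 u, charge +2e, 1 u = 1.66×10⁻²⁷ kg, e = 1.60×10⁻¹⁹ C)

The kinetic energy gained is K = qV = (2×1.60×10^-19)(473) = 1.51×10^-16 J.
v = √(2K/m) = 9.55×10^4 m/s.
r = mv/(qB) = (3.32×10^-26)(9.55×10^4) / [(2×1.60×10^-19)(0.0310)] = 0.320 m.

r ≈ 32.0 cm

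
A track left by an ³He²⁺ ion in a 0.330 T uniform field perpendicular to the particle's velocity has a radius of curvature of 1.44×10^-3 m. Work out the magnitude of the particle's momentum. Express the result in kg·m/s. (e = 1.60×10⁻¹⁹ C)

p ≈ 1.52×10^-22 kg·m/s

Since qvB = mv²/r, the momentum p = mv = qBr.
p = (2×1.60×10^-19)(0.330)(1.44×10^-3) = 1.52×10^-22 kg·m/s.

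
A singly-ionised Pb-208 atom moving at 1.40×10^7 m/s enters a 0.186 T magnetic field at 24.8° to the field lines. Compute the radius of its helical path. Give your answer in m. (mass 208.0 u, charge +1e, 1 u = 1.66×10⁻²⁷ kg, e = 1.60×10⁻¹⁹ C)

r ≈ 68.1 m

Only the perpendicular component v⊥ = v sin24.8° = 5.87×10^6 m/s is bent by the field.
r = m v⊥ /(qB) = (3.45×10^-25)(5.87×10^6) / [(1×1.60×10^-19)(0.186)] = 68.1 m.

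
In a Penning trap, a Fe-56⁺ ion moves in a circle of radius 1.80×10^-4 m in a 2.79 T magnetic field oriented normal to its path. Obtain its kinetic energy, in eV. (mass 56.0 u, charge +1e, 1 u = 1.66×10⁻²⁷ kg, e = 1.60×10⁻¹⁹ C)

v = qBr/m = (1×1.60×10^-19)(2.79)(1.80×10^-4) / (9.30×10^-26) = 864 m/s.
K = ½mv² = 0.5·(9.30×10^-26)·(864)² = 3.47×10^-20 J = 0.217 eV.

K ≈ 0.217 eV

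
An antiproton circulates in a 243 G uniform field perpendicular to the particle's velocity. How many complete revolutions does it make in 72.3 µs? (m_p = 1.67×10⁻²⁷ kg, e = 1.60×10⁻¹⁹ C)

N = 26

T = 2πm/(qB) = 2π(1.67×10^-27) / [(1×1.60×10^-19)(0.0243)] = 2.6988×10^-6 s.
N = t/T = 7.23×10^-5 / 2.6988×10^-6 ≈ 26.79, so 26 complete revolutions.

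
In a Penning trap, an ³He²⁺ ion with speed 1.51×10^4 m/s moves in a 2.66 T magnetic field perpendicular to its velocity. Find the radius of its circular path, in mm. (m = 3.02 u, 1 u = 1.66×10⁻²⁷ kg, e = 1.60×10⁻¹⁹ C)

r ≈ 0.0889 mm

The magnetic force provides the centripetal force: qvB = mv²/r, so r = mv/(qB).
r = (5.01×10^-27 kg)(1.51×10^4 m/s) / [(2×1.60×10^-19 C)(2.66 T)] = 8.89×10^-5 m.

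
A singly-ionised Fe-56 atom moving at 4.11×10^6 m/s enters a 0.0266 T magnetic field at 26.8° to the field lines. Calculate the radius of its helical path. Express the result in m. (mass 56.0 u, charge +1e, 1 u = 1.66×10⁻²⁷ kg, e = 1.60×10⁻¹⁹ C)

r ≈ 40.5 m

Only the perpendicular component v⊥ = v sin26.8° = 1.85×10^6 m/s is bent by the field.
r = m v⊥ /(qB) = (9.30×10^-26)(1.85×10^6) / [(1×1.60×10^-19)(0.0266)] = 40.5 m.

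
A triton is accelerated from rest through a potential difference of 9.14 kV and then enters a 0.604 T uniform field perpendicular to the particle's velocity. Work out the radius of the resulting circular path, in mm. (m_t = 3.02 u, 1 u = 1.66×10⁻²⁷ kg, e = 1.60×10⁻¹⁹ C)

r ≈ 39.6 mm

The kinetic energy gained is K = qV = (1×1.60×10^-19)(9140) = 1.46×10^-15 J.
v = √(2K/m) = 7.64×10^5 m/s.
r = mv/(qB) = (5.01×10^-27)(7.64×10^5) / [(1×1.60×10^-19)(0.604)] = 0.0396 m.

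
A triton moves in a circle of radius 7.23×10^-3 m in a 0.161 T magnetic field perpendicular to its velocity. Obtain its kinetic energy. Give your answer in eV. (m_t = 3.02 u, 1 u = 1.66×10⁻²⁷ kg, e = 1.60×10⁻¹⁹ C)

K ≈ 21.6 eV

v = qBr/m = (1×1.60×10^-19)(0.161)(7.23×10^-3) / (5.01×10^-27) = 3.72×10^4 m/s.
K = ½mv² = 0.5·(5.01×10^-27)·(3.72×10^4)² = 3.46×10^-18 J = 21.6 eV.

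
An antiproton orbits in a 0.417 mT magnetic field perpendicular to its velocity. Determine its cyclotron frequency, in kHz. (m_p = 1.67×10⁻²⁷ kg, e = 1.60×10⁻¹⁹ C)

f ≈ 6.36 kHz

f = qB/(2πm) = (1×1.60×10^-19)(4.17×10^-4) / [2π(1.67×10^-27)] = 6360 Hz.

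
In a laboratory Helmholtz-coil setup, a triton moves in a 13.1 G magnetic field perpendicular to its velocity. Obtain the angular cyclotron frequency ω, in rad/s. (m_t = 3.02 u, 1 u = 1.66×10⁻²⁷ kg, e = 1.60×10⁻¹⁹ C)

ω ≈ 4.18×10^4 rad/s

ω = qB/m = (1×1.60×10^-19)(1.31×10^-3) / (5.01×10^-27) = 4.18×10^4 rad/s.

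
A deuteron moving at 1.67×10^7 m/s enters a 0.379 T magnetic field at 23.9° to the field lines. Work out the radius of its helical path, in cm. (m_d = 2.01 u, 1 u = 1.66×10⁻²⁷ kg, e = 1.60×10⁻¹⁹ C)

Only the perpendicular component v⊥ = v sin23.9° = 6.77×10^6 m/s is bent by the field.
r = m v⊥ /(qB) = (3.34×10^-27)(6.77×10^6) / [(1×1.60×10^-19)(0.379)] = 0.372 m.

r ≈ 37.2 cm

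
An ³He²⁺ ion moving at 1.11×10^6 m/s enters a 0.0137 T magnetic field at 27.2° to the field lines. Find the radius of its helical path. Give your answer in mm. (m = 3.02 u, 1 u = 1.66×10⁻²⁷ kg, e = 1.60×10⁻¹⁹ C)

r ≈ 580 mm

Only the perpendicular component v⊥ = v sin27.2° = 5.07×10^5 m/s is bent by the field.
r = m v⊥ /(qB) = (5.01×10^-27)(5.07×10^5) / [(2×1.60×10^-19)(0.0137)] = 0.580 m.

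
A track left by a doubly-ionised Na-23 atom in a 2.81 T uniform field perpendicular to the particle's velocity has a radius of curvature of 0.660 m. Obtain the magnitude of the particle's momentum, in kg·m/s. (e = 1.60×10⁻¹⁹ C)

Since qvB = mv²/r, the momentum p = mv = qBr.
p = (2×1.60×10^-19)(2.81)(0.660) = 5.93×10^-19 kg·m/s.

p ≈ 5.93×10^-19 kg·m/s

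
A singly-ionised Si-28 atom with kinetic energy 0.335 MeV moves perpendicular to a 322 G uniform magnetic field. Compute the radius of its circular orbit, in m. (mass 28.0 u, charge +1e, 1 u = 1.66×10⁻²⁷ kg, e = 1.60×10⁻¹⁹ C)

Convert the energy: K = 0.335 MeV = 5.36×10^-14 J.
v = √(2K/m) = √(2·5.36×10^-14/4.65×10^-26) = 1.52×10^6 m/s.
r = mv/(qB) = (4.65×10^-26)(1.52×10^6) / [(1×1.60×10^-19)(0.0322)] = 13.7 m.

r ≈ 13.7 m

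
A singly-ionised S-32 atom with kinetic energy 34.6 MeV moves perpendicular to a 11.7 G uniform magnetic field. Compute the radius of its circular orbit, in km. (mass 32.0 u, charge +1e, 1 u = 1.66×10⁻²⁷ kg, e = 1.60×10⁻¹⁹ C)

Convert the energy: K = 34.6 MeV = 5.54×10^-12 J.
v = √(2K/m) = √(2·5.54×10^-12/5.31×10^-26) = 1.44×10^7 m/s.
r = mv/(qB) = (5.31×10^-26)(1.44×10^7) / [(1×1.60×10^-19)(1.17×10^-3)] = 4100 m.

r ≈ 4.10 km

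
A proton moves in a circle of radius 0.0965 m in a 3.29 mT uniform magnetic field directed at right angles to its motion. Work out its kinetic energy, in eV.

v = qBr/m = (1×1.60×10^-19)(3.29×10^-3)(0.0965) / (1.67×10^-27) = 3.04×10^4 m/s.
K = ½mv² = 0.5·(1.67×10^-27)·(3.04×10^4)² = 7.73×10^-19 J = 4.83 eV.

K ≈ 4.83 eV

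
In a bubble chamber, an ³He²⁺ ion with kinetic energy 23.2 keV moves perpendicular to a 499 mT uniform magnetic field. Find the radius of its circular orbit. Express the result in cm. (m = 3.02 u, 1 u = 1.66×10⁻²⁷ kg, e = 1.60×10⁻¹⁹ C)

Convert the energy: K = 23.2 keV = 3.71×10^-15 J.
v = √(2K/m) = √(2·3.71×10^-15/5.01×10^-27) = 1.22×10^6 m/s.
r = mv/(qB) = (5.01×10^-27)(1.22×10^6) / [(2×1.60×10^-19)(0.499)] = 0.0382 m.

r ≈ 3.82 cm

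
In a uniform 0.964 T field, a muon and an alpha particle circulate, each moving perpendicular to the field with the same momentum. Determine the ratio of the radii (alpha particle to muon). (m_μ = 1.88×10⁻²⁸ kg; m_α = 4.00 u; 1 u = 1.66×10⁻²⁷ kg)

ratio ≈ 0.500

r = p/(qB) ⇒ at equal p, r ∝ 1/q.
r_{alpha particle}/r_{muon} = 0.500.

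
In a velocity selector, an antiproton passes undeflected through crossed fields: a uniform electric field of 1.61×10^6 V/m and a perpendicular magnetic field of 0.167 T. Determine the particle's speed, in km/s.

v ≈ 9640 km/s

For zero net force, qE = qvB, so v = E/B.
v = (1.61×10^6) / (0.167) = 9.64×10^6 m/s.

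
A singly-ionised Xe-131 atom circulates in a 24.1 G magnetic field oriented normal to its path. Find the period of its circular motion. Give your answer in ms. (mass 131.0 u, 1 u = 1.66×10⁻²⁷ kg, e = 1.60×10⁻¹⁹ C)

The cyclotron period is independent of speed: T = 2πm/(qB).
T = 2π(2.17×10^-25) / [(1×1.60×10^-19)(2.41×10^-3)] = 3.54×10^-3 s.

T ≈ 3.54 ms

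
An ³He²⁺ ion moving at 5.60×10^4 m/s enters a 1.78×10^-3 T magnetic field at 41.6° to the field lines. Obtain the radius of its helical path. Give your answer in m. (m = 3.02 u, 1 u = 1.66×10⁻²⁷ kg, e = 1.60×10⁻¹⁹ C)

Only the perpendicular component v⊥ = v sin41.6° = 3.72×10^4 m/s is bent by the field.
r = m v⊥ /(qB) = (5.01×10^-27)(3.72×10^4) / [(2×1.60×10^-19)(1.78×10^-3)] = 0.327 m.

r ≈ 0.327 m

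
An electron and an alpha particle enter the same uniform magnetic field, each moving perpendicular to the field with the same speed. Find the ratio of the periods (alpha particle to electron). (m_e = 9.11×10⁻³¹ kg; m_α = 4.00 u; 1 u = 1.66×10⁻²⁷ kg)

T = 2πm/(qB) is independent of speed, so T₂/T₁ = (m₂/q₂)/(m₁/q₁).
T_{alpha particle}/T_{electron} = (6.64×10^-27/2e) / (9.11×10^-31/1e) = 3640.

ratio ≈ 3640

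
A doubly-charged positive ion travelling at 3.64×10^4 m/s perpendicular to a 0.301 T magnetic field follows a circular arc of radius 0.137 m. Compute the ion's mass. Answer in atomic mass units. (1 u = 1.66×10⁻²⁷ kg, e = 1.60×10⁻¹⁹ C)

qvB = mv²/r ⇒ m = qBr/v.
m = (2×1.60×10^-19)(0.301)(0.137) / (3.64×10^4) = 3.63×10^-25 kg = 218 u.

m ≈ 218 u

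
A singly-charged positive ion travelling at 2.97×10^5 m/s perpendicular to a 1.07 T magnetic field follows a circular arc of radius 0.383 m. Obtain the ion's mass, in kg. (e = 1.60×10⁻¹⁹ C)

m ≈ 2.21×10^-25 kg

qvB = mv²/r ⇒ m = qBr/v.
m = (1×1.60×10^-19)(1.07)(0.383) / (2.97×10^5) = 2.21×10^-25 kg.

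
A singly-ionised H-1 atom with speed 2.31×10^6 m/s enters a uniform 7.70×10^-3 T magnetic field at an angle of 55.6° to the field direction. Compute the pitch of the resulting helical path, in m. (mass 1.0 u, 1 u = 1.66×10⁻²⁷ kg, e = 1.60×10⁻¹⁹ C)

The velocity component along B is v∥ = v cos55.6° = 1.31×10^6 m/s.
The cyclotron period T = 2πm/(qB) = 8.47×10^-6 s is set by m, q, B alone.
Pitch = v∥·T = (1.31×10^6)(8.47×10^-6) = 11.0 m.

pitch ≈ 11.0 m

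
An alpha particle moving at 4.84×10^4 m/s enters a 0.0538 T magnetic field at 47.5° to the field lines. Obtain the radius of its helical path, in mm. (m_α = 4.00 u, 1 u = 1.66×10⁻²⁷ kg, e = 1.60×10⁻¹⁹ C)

r ≈ 13.8 mm

Only the perpendicular component v⊥ = v sin47.5° = 3.57×10^4 m/s is bent by the field.
r = m v⊥ /(qB) = (6.64×10^-27)(3.57×10^4) / [(2×1.60×10^-19)(0.0538)] = 0.0138 m.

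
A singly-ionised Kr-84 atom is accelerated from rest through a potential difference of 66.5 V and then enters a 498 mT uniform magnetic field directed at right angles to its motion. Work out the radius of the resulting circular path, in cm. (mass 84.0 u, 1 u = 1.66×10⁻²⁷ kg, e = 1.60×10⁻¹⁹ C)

r ≈ 2.16 cm

The kinetic energy gained is K = qV = (1×1.60×10^-19)(66.5) = 1.06×10^-17 J.
v = √(2K/m) = 1.24×10^4 m/s.
r = mv/(qB) = (1.39×10^-25)(1.24×10^4) / [(1×1.60×10^-19)(0.498)] = 0.0216 m.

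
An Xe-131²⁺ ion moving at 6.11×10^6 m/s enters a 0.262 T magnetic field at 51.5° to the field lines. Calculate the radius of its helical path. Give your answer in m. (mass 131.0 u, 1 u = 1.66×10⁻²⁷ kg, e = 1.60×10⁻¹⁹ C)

r ≈ 12.4 m

Only the perpendicular component v⊥ = v sin51.5° = 4.78×10^6 m/s is bent by the field.
r = m v⊥ /(qB) = (2.17×10^-25)(4.78×10^6) / [(2×1.60×10^-19)(0.262)] = 12.4 m.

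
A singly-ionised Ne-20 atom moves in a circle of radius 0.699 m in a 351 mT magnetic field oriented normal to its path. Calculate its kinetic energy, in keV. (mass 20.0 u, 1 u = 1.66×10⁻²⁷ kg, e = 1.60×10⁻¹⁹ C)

v = qBr/m = (1×1.60×10^-19)(0.351)(0.699) / (3.32×10^-26) = 1.18×10^6 m/s.
K = ½mv² = 0.5·(3.32×10^-26)·(1.18×10^6)² = 2.32×10^-14 J = 145 keV.

K ≈ 145 keV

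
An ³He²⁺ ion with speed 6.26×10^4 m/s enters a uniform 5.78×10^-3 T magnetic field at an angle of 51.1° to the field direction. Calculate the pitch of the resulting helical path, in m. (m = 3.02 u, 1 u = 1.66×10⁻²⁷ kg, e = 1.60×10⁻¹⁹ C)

pitch ≈ 0.669 m

The velocity component along B is v∥ = v cos51.1° = 3.93×10^4 m/s.
The cyclotron period T = 2πm/(qB) = 1.70×10^-5 s is set by m, q, B alone.
Pitch = v∥·T = (3.93×10^4)(1.70×10^-5) = 0.669 m.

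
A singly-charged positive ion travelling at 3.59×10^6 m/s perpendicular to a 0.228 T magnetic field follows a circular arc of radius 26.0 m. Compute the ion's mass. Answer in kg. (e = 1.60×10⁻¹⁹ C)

qvB = mv²/r ⇒ m = qBr/v.
m = (1×1.60×10^-19)(0.228)(26.0) / (3.59×10^6) = 2.64×10^-25 kg.

m ≈ 2.64×10^-25 kg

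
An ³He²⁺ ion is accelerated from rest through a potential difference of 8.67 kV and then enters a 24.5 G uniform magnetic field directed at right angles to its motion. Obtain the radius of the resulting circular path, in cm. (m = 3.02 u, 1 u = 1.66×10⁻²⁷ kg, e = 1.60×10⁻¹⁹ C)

r ≈ 673 cm

The kinetic energy gained is K = qV = (2×1.60×10^-19)(8670) = 2.77×10^-15 J.
v = √(2K/m) = 1.05×10^6 m/s.
r = mv/(qB) = (5.01×10^-27)(1.05×10^6) / [(2×1.60×10^-19)(2.45×10^-3)] = 6.73 m.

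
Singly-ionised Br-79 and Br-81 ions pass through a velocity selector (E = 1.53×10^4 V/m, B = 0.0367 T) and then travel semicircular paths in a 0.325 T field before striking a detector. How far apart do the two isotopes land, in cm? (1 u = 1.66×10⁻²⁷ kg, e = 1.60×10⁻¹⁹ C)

Δd ≈ 5.32 cm

Both emerge at v = E/B₁ = 4.17×10^5 m/s.
r = mv/(qB₂), so r₁ = 1.0514 m and r₂ = 1.0780 m, giving Δr = 0.0266 m.
After a semicircle each ion lands a diameter 2r from the entry slit, so the separation is 2Δr = 0.0532 m.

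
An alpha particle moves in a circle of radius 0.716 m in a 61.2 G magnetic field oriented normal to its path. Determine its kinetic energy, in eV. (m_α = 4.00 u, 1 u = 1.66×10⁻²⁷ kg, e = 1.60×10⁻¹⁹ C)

v = qBr/m = (2×1.60×10^-19)(6.12×10^-3)(0.716) / (6.64×10^-27) = 2.11×10^5 m/s.
K = ½mv² = 0.5·(6.64×10^-27)·(2.11×10^5)² = 1.48×10^-16 J = 925 eV.

K ≈ 925 eV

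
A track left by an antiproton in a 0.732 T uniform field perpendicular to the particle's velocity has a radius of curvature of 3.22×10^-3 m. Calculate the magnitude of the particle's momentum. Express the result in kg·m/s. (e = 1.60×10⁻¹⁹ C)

Since qvB = mv²/r, the momentum p = mv = qBr.
p = (1×1.60×10^-19)(0.732)(3.22×10^-3) = 3.77×10^-22 kg·m/s.

p ≈ 3.77×10^-22 kg·m/s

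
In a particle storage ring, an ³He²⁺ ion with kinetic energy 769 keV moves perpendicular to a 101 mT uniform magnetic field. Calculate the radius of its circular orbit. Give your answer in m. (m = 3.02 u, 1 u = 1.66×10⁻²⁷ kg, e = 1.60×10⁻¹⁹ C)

Convert the energy: K = 769 keV = 1.23×10^-13 J.
v = √(2K/m) = √(2·1.23×10^-13/5.01×10^-27) = 7.01×10^6 m/s.
r = mv/(qB) = (5.01×10^-27)(7.01×10^6) / [(2×1.60×10^-19)(0.101)] = 1.09 m.

r ≈ 1.09 m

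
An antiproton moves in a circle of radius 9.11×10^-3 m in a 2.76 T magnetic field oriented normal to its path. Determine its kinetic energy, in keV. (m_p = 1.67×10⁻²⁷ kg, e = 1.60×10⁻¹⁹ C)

K ≈ 30.3 keV

v = qBr/m = (1×1.60×10^-19)(2.76)(9.11×10^-3) / (1.67×10^-27) = 2.41×10^6 m/s.
K = ½mv² = 0.5·(1.67×10^-27)·(2.41×10^6)² = 4.85×10^-15 J = 30.3 keV.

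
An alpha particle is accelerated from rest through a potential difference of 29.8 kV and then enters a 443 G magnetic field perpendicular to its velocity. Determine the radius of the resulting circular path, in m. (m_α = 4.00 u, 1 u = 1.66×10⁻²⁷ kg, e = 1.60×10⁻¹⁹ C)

r ≈ 0.794 m

The kinetic energy gained is K = qV = (2×1.60×10^-19)(2.98×10^4) = 9.54×10^-15 J.
v = √(2K/m) = 1.69×10^6 m/s.
r = mv/(qB) = (6.64×10^-27)(1.69×10^6) / [(2×1.60×10^-19)(0.0443)] = 0.794 m.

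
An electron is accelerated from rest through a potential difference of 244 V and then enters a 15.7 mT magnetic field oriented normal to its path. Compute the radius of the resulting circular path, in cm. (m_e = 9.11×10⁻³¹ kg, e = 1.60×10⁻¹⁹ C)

The kinetic energy gained is K = qV = (1×1.60×10^-19)(244) = 3.90×10^-17 J.
v = √(2K/m) = 9.26×10^6 m/s.
r = mv/(qB) = (9.11×10^-31)(9.26×10^6) / [(1×1.60×10^-19)(0.0157)] = 3.36×10^-3 m.

r ≈ 0.336 cm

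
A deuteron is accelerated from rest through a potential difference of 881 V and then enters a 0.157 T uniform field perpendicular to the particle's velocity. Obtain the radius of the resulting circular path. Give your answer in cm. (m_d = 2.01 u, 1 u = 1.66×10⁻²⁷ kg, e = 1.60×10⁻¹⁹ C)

The kinetic energy gained is K = qV = (1×1.60×10^-19)(881) = 1.41×10^-16 J.
v = √(2K/m) = 2.91×10^5 m/s.
r = mv/(qB) = (3.34×10^-27)(2.91×10^5) / [(1×1.60×10^-19)(0.157)] = 0.0386 m.

r ≈ 3.86 cm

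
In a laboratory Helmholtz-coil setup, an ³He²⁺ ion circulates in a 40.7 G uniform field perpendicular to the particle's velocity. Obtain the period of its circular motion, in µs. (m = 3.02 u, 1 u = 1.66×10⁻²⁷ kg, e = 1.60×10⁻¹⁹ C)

T ≈ 24.2 µs

The cyclotron period is independent of speed: T = 2πm/(qB).
T = 2π(5.01×10^-27) / [(2×1.60×10^-19)(4.07×10^-3)] = 2.42×10^-5 s.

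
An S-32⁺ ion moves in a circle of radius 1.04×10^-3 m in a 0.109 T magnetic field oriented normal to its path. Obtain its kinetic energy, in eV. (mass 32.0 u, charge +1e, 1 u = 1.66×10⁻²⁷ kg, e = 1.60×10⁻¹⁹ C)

v = qBr/m = (1×1.60×10^-19)(0.109)(1.04×10^-3) / (5.31×10^-26) = 341 m/s.
K = ½mv² = 0.5·(5.31×10^-26)·(341)² = 3.10×10^-21 J = 0.0194 eV.

K ≈ 0.0194 eV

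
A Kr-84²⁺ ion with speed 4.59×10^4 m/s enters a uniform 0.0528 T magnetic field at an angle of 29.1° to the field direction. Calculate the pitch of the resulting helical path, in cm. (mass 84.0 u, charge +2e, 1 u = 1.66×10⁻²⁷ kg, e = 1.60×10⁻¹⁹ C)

The velocity component along B is v∥ = v cos29.1° = 4.01×10^4 m/s.
The cyclotron period T = 2πm/(qB) = 5.19×10^-5 s is set by m, q, B alone.
Pitch = v∥·T = (4.01×10^4)(5.19×10^-5) = 2.08 m.

pitch ≈ 208 cm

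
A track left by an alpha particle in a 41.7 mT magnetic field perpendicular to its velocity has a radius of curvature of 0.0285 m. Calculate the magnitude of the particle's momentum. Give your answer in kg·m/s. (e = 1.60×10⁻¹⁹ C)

p ≈ 3.80×10^-22 kg·m/s

Since qvB = mv²/r, the momentum p = mv = qBr.
p = (2×1.60×10^-19)(0.0417)(0.0285) = 3.80×10^-22 kg·m/s.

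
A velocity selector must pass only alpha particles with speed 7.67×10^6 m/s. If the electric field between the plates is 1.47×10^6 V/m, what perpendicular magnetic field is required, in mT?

B ≈ 192 mT

qE = qvB ⇒ B = E/v = (1.47×10^6) / (7.67×10^6) = 0.192 T.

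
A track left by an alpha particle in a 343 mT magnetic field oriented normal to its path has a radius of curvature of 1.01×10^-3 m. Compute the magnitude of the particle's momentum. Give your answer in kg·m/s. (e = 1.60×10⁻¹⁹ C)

Since qvB = mv²/r, the momentum p = mv = qBr.
p = (2×1.60×10^-19)(0.343)(1.01×10^-3) = 1.11×10^-22 kg·m/s.

p ≈ 1.11×10^-22 kg·m/s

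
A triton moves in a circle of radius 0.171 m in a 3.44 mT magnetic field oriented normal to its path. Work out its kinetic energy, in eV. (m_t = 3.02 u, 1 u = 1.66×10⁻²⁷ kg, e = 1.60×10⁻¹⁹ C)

K ≈ 5.52 eV

v = qBr/m = (1×1.60×10^-19)(3.44×10^-3)(0.171) / (5.01×10^-27) = 1.88×10^4 m/s.
K = ½mv² = 0.5·(5.01×10^-27)·(1.88×10^4)² = 8.83×10^-19 J = 5.52 eV.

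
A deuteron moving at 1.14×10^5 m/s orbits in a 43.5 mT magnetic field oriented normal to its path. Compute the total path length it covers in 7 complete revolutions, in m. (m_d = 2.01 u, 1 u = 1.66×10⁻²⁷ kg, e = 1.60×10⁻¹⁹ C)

r = mv/(qB) = 0.0547 m, so one revolution covers 2πr = 0.343 m.
In 7 revolutions: L = 7·2πr = 2.40 m.

L ≈ 2.40 m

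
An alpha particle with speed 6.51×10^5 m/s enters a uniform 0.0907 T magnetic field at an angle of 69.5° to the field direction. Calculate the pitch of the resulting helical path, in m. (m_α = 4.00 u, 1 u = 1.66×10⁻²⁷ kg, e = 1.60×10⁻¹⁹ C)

The velocity component along B is v∥ = v cos69.5° = 2.28×10^5 m/s.
The cyclotron period T = 2πm/(qB) = 1.44×10^-6 s is set by m, q, B alone.
Pitch = v∥·T = (2.28×10^5)(1.44×10^-6) = 0.328 m.

pitch ≈ 0.328 m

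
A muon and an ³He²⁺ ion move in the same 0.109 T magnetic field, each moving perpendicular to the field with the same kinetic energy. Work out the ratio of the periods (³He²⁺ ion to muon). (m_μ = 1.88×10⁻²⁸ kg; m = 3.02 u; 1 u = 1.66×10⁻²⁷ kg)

T = 2πm/(qB) is independent of speed, so T₂/T₁ = (m₂/q₂)/(m₁/q₁).
T_{³He²⁺ ion}/T_{muon} = (5.01×10^-27/2e) / (1.88×10^-28/1e) = 13.3.

ratio ≈ 13.3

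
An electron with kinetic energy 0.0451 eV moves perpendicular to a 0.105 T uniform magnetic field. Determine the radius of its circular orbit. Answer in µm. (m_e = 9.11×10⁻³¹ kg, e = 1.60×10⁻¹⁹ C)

Convert the energy: K = 0.0451 eV = 7.22×10^-21 J.
v = √(2K/m) = √(2·7.22×10^-21/9.11×10^-31) = 1.26×10^5 m/s.
r = mv/(qB) = (9.11×10^-31)(1.26×10^5) / [(1×1.60×10^-19)(0.105)] = 6.83×10^-6 m.

r ≈ 6.83 µm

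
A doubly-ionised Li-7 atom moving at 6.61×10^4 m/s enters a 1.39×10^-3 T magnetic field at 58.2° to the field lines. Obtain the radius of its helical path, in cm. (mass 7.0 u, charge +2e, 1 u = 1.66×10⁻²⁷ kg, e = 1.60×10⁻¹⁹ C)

Only the perpendicular component v⊥ = v sin58.2° = 5.62×10^4 m/s is bent by the field.
r = m v⊥ /(qB) = (1.16×10^-26)(5.62×10^4) / [(2×1.60×10^-19)(1.39×10^-3)] = 1.47 m.

r ≈ 147 cm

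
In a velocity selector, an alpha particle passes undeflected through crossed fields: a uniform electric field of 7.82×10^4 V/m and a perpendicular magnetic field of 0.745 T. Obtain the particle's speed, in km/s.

For zero net force, qE = qvB, so v = E/B.
v = (7.82×10^4) / (0.745) = 1.05×10^5 m/s.

v ≈ 105 km/s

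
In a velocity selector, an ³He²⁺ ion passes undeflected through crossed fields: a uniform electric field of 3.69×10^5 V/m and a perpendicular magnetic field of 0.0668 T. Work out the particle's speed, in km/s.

For zero net force, qE = qvB, so v = E/B.
v = (3.69×10^5) / (0.0668) = 5.52×10^6 m/s.

v ≈ 5520 km/s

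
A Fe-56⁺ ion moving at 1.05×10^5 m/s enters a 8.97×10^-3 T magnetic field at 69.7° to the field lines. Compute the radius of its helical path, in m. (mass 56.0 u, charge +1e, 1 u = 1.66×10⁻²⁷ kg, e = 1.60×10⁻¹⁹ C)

Only the perpendicular component v⊥ = v sin69.7° = 9.85×10^4 m/s is bent by the field.
r = m v⊥ /(qB) = (9.30×10^-26)(9.85×10^4) / [(1×1.60×10^-19)(8.97×10^-3)] = 6.38 m.

r ≈ 6.38 m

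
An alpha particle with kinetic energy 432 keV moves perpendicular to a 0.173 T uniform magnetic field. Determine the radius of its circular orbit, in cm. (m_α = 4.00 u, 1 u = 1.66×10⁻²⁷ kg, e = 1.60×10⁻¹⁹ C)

Convert the energy: K = 432 keV = 6.91×10^-14 J.
v = √(2K/m) = √(2·6.91×10^-14/6.64×10^-27) = 4.56×10^6 m/s.
r = mv/(qB) = (6.64×10^-27)(4.56×10^6) / [(2×1.60×10^-19)(0.173)] = 0.547 m.

r ≈ 54.7 cm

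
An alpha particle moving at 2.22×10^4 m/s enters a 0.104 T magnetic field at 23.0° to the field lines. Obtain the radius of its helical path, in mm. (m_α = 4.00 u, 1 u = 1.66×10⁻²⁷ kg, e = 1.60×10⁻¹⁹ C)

r ≈ 1.73 mm

Only the perpendicular component v⊥ = v sin23.0° = 8670 m/s is bent by the field.
r = m v⊥ /(qB) = (6.64×10^-27)(8670) / [(2×1.60×10^-19)(0.104)] = 1.73×10^-3 m.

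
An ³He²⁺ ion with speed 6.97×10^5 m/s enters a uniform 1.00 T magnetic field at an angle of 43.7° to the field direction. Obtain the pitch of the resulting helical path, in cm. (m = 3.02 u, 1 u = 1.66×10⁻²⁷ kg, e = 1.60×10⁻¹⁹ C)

pitch ≈ 4.96 cm

The velocity component along B is v∥ = v cos43.7° = 5.04×10^5 m/s.
The cyclotron period T = 2πm/(qB) = 9.84×10^-8 s is set by m, q, B alone.
Pitch = v∥·T = (5.04×10^5)(9.84×10^-8) = 0.0496 m.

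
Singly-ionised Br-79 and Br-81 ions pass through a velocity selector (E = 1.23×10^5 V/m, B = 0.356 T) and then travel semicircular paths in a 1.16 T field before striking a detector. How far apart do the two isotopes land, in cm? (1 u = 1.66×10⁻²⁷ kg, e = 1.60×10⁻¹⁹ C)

Both emerge at v = E/B₁ = 3.46×10^5 m/s.
r = mv/(qB₂), so r₁ = 0.24413 m and r₂ = 0.25031 m, giving Δr = 6.18×10^-3 m.
After a semicircle each ion lands a diameter 2r from the entry slit, so the separation is 2Δr = 0.0124 m.

Δd ≈ 1.24 cm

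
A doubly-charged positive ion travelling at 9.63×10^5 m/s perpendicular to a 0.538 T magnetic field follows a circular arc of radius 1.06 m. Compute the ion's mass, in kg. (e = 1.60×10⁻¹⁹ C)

m ≈ 1.90×10^-25 kg

qvB = mv²/r ⇒ m = qBr/v.
m = (2×1.60×10^-19)(0.538)(1.06) / (9.63×10^5) = 1.90×10^-25 kg.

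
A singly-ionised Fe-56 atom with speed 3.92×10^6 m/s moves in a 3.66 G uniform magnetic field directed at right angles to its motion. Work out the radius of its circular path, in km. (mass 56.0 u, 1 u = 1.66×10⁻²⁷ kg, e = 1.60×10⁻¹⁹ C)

r ≈ 6.22 km

The magnetic force provides the centripetal force: qvB = mv²/r, so r = mv/(qB).
r = (9.30×10^-26 kg)(3.92×10^6 m/s) / [(1×1.60×10^-19 C)(3.66×10^-4 T)] = 6220 m.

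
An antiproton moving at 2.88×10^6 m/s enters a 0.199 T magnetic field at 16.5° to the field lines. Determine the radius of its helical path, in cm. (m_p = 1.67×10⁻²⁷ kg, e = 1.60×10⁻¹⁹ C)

r ≈ 4.29 cm

Only the perpendicular component v⊥ = v sin16.5° = 8.18×10^5 m/s is bent by the field.
r = m v⊥ /(qB) = (1.67×10^-27)(8.18×10^5) / [(1×1.60×10^-19)(0.199)] = 0.0429 m.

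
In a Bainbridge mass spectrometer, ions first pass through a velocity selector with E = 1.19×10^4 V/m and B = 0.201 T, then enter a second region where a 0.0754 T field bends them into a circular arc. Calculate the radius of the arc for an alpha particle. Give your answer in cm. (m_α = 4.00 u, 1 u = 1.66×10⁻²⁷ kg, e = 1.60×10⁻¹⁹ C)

The selector passes v = E/B = 1.19×10^4/0.201 = 5.92×10^4 m/s.
In the deflection region, r = mv/(qB₂) = (6.64×10^-27)(5.92×10^4) / [(2×1.60×10^-19)(0.0754)] = 0.0163 m.

r ≈ 1.63 cm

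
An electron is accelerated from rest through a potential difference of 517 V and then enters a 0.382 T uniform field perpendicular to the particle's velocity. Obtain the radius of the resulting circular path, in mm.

The kinetic energy gained is K = qV = (1×1.60×10^-19)(517) = 8.27×10^-17 J.
v = √(2K/m) = 1.35×10^7 m/s.
r = mv/(qB) = (9.11×10^-31)(1.35×10^7) / [(1×1.60×10^-19)(0.382)] = 2.01×10^-4 m.

r ≈ 0.201 mm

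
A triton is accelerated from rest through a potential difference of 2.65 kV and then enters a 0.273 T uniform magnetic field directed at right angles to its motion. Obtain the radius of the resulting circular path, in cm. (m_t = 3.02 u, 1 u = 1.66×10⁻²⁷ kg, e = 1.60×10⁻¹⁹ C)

The kinetic energy gained is K = qV = (1×1.60×10^-19)(2650) = 4.24×10^-16 J.
v = √(2K/m) = 4.11×10^5 m/s.
r = mv/(qB) = (5.01×10^-27)(4.11×10^5) / [(1×1.60×10^-19)(0.273)] = 0.0472 m.

r ≈ 4.72 cm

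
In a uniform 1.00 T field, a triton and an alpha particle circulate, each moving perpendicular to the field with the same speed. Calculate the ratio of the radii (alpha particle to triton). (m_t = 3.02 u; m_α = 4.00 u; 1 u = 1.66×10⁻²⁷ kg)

ratio ≈ 0.662

r = mv/(qB) ⇒ at equal v, r ∝ m/q.
r_{alpha particle}/r_{triton} = 0.662.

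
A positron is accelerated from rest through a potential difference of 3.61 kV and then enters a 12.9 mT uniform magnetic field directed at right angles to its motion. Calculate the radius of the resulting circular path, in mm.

r ≈ 15.7 mm

The kinetic energy gained is K = qV = (1×1.60×10^-19)(3610) = 5.78×10^-16 J.
v = √(2K/m) = 3.56×10^7 m/s.
r = mv/(qB) = (9.11×10^-31)(3.56×10^7) / [(1×1.60×10^-19)(0.0129)] = 0.0157 m.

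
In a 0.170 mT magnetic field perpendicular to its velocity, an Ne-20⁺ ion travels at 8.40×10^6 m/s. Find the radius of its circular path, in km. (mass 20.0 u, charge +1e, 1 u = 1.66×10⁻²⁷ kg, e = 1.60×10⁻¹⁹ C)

r ≈ 10.3 km

The magnetic force provides the centripetal force: qvB = mv²/r, so r = mv/(qB).
r = (3.32×10^-26 kg)(8.40×10^6 m/s) / [(1×1.60×10^-19 C)(1.70×10^-4 T)] = 1.03×10^4 m.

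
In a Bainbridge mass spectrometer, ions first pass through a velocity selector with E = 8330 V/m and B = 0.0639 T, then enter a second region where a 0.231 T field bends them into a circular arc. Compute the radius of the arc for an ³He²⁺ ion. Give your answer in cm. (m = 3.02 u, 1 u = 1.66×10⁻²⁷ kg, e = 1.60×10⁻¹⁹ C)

r ≈ 0.884 cm

The selector passes v = E/B = 8330/0.0639 = 1.30×10^5 m/s.
In the deflection region, r = mv/(qB₂) = (5.01×10^-27)(1.30×10^5) / [(2×1.60×10^-19)(0.231)] = 8.84×10^-3 m.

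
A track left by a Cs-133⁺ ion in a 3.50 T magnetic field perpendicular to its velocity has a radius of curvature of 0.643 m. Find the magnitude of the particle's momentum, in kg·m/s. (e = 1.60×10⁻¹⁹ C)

p ≈ 3.60×10^-19 kg·m/s

Since qvB = mv²/r, the momentum p = mv = qBr.
p = (1×1.60×10^-19)(3.50)(0.643) = 3.60×10^-19 kg·m/s.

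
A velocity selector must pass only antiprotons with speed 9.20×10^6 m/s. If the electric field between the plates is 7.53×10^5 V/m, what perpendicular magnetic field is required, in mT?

B ≈ 81.8 mT

qE = qvB ⇒ B = E/v = (7.53×10^5) / (9.20×10^6) = 0.0818 T.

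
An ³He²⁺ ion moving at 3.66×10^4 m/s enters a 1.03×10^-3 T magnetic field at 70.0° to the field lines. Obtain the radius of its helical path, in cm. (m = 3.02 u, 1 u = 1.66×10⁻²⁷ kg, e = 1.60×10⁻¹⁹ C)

r ≈ 52.3 cm

Only the perpendicular component v⊥ = v sin70.0° = 3.44×10^4 m/s is bent by the field.
r = m v⊥ /(qB) = (5.01×10^-27)(3.44×10^4) / [(2×1.60×10^-19)(1.03×10^-3)] = 0.523 m.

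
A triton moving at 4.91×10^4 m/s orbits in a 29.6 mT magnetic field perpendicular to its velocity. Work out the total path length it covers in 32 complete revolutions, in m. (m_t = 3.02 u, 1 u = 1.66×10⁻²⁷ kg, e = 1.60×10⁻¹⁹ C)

r = mv/(qB) = 0.0520 m, so one revolution covers 2πr = 0.327 m.
In 32 revolutions: L = 32·2πr = 10.4 m.

L ≈ 10.4 m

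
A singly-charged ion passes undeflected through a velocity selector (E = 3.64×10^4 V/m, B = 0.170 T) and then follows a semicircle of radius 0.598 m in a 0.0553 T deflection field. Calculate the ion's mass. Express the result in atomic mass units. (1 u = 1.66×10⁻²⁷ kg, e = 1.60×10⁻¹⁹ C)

v = E/B₁ = 2.14×10^5 m/s.
From r = mv/(qB₂), m = qB₂r/v = (1×1.60×10^-19)(0.0553)(0.598) / (2.14×10^5) = 2.47×10^-26 kg.
In atomic mass units: m = 2.47×10^-26 / 1.66×10^-27 = 14.9 u.

m ≈ 14.9 u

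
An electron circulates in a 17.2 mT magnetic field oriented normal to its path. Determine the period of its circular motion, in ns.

T ≈ 2.08 ns

The cyclotron period is independent of speed: T = 2πm/(qB).
T = 2π(9.11×10^-31) / [(1×1.60×10^-19)(0.0172)] = 2.08×10^-9 s.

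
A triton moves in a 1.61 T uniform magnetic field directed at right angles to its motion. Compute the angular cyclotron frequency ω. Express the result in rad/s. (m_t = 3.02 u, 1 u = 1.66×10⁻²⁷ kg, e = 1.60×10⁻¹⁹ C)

ω = qB/m = (1×1.60×10^-19)(1.61) / (5.01×10^-27) = 5.14×10^7 rad/s.

ω ≈ 5.14×10^7 rad/s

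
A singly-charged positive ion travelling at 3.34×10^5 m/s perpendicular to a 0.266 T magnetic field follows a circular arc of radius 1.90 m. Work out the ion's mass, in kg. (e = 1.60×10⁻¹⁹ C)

qvB = mv²/r ⇒ m = qBr/v.
m = (1×1.60×10^-19)(0.266)(1.90) / (3.34×10^5) = 2.42×10^-25 kg.

m ≈ 2.42×10^-25 kg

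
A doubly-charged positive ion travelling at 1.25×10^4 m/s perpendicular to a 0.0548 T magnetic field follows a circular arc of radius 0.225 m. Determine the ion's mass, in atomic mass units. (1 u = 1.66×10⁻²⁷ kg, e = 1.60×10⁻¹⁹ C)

qvB = mv²/r ⇒ m = qBr/v.
m = (2×1.60×10^-19)(0.0548)(0.225) / (1.25×10^4) = 3.16×10^-25 kg = 190 u.

m ≈ 190 u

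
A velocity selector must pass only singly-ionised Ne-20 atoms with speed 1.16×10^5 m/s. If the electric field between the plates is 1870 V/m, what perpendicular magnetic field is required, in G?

B ≈ 161 G

qE = qvB ⇒ B = E/v = (1870) / (1.16×10^5) = 0.0161 T.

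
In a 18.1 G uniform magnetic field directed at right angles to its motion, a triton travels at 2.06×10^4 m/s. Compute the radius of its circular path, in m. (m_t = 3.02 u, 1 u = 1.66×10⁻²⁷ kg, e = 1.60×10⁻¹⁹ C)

r ≈ 0.357 m

The magnetic force provides the centripetal force: qvB = mv²/r, so r = mv/(qB).
r = (5.01×10^-27 kg)(2.06×10^4 m/s) / [(1×1.60×10^-19 C)(1.81×10^-3 T)] = 0.357 m.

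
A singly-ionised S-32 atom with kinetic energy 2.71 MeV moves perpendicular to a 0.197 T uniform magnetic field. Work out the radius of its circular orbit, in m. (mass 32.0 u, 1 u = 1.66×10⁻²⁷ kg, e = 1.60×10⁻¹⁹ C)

Convert the energy: K = 2.71 MeV = 4.34×10^-13 J.
v = √(2K/m) = √(2·4.34×10^-13/5.31×10^-26) = 4.04×10^6 m/s.
r = mv/(qB) = (5.31×10^-26)(4.04×10^6) / [(1×1.60×10^-19)(0.197)] = 6.81 m.

r ≈ 6.81 m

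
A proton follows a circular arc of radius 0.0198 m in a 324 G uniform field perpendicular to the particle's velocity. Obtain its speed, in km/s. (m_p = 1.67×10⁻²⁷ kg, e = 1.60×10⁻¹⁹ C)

From qvB = mv²/r, v = qBr/m.
v = (1×1.60×10^-19)(0.0324)(0.0198) / (1.67×10^-27) = 6.15×10^4 m/s.

v ≈ 61.5 km/s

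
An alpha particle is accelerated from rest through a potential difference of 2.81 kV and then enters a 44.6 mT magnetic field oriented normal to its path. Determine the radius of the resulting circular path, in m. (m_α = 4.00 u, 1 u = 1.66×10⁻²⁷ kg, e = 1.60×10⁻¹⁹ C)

The kinetic energy gained is K = qV = (2×1.60×10^-19)(2810) = 8.99×10^-16 J.
v = √(2K/m) = 5.20×10^5 m/s.
r = mv/(qB) = (6.64×10^-27)(5.20×10^5) / [(2×1.60×10^-19)(0.0446)] = 0.242 m.

r ≈ 0.242 m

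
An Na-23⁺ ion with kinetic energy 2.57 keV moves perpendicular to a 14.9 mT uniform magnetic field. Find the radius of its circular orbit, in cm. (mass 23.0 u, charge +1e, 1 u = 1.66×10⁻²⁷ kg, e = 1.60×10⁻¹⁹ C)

Convert the energy: K = 2.57 keV = 4.11×10^-16 J.
v = √(2K/m) = √(2·4.11×10^-16/3.82×10^-26) = 1.47×10^5 m/s.
r = mv/(qB) = (3.82×10^-26)(1.47×10^5) / [(1×1.60×10^-19)(0.0149)] = 2.35 m.

r ≈ 235 cm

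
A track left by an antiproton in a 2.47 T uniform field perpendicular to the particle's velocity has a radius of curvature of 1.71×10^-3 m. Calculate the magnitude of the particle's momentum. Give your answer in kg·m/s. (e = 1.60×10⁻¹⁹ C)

p ≈ 6.76×10^-22 kg·m/s

Since qvB = mv²/r, the momentum p = mv = qBr.
p = (1×1.60×10^-19)(2.47)(1.71×10^-3) = 6.76×10^-22 kg·m/s.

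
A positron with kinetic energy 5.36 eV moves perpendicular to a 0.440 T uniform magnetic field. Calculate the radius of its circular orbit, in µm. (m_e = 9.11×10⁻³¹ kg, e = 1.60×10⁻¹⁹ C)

r ≈ 17.8 µm

Convert the energy: K = 5.36 eV = 8.58×10^-19 J.
v = √(2K/m) = √(2·8.58×10^-19/9.11×10^-31) = 1.37×10^6 m/s.
r = mv/(qB) = (9.11×10^-31)(1.37×10^6) / [(1×1.60×10^-19)(0.440)] = 1.78×10^-5 m.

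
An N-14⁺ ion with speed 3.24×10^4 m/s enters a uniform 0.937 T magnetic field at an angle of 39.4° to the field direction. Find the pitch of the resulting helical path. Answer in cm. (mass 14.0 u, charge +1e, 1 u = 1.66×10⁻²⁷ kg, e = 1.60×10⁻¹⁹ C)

pitch ≈ 2.44 cm

The velocity component along B is v∥ = v cos39.4° = 2.50×10^4 m/s.
The cyclotron period T = 2πm/(qB) = 9.74×10^-7 s is set by m, q, B alone.
Pitch = v∥·T = (2.50×10^4)(9.74×10^-7) = 0.0244 m.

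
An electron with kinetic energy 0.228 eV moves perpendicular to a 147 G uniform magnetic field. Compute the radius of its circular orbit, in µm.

r ≈ 110 µm

Convert the energy: K = 0.228 eV = 3.65×10^-20 J.
v = √(2K/m) = √(2·3.65×10^-20/9.11×10^-31) = 2.83×10^5 m/s.
r = mv/(qB) = (9.11×10^-31)(2.83×10^5) / [(1×1.60×10^-19)(0.0147)] = 1.10×10^-4 m.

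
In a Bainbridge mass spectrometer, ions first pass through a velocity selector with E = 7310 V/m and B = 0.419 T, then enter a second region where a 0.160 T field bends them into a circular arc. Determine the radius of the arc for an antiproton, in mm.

The selector passes v = E/B = 7310/0.419 = 1.74×10^4 m/s.
In the deflection region, r = mv/(qB₂) = (1.67×10^-27)(1.74×10^4) / [(1×1.60×10^-19)(0.160)] = 1.14×10^-3 m.

r ≈ 1.14 mm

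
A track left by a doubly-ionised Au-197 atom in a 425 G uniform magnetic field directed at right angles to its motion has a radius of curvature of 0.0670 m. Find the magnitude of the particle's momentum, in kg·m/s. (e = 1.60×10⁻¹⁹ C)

Since qvB = mv²/r, the momentum p = mv = qBr.
p = (2×1.60×10^-19)(0.0425)(0.0670) = 9.11×10^-22 kg·m/s.

p ≈ 9.11×10^-22 kg·m/s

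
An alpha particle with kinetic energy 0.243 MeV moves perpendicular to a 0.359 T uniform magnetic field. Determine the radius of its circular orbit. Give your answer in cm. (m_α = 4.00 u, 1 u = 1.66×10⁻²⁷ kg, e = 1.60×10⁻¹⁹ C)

Convert the energy: K = 0.243 MeV = 3.89×10^-14 J.
v = √(2K/m) = √(2·3.89×10^-14/6.64×10^-27) = 3.42×10^6 m/s.
r = mv/(qB) = (6.64×10^-27)(3.42×10^6) / [(2×1.60×10^-19)(0.359)] = 0.198 m.

r ≈ 19.8 cm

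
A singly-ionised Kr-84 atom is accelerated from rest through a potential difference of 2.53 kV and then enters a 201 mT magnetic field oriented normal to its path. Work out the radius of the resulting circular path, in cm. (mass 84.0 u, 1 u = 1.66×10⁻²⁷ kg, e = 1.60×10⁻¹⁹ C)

The kinetic energy gained is K = qV = (1×1.60×10^-19)(2530) = 4.05×10^-16 J.
v = √(2K/m) = 7.62×10^4 m/s.
r = mv/(qB) = (1.39×10^-25)(7.62×10^4) / [(1×1.60×10^-19)(0.201)] = 0.330 m.

r ≈ 33.0 cm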